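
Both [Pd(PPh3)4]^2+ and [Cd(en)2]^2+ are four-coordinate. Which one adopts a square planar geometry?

For [Pd(PPh3)4]^2+: Ligand charges: triphenylphosphine is neutral. With an overall charge of +2 the palladium centre must be in the +2 oxidation state. Pd sits in group 10, so the d-electron count is 10 − 2 = 8. A 4d d⁸ ion has a large crystal-field splitting; square planar leaves the high-energy d_{x²−y²} orbital empty and maximises CFSE. → square planar.
For [Cd(en)2]^2+: Summing ligand charges against the +2 overall charge gives an oxidation state of +2 for cadmium. Group 12 minus oxidation state 2 gives a d¹⁰ configuration. A d¹⁰ ion has no crystal-field stabilisation preference between square planar and tetrahedral, so four ligands adopt the sterically favoured tetrahedral geometry. → tetrahedral.

[Pd(PPh3)4]^2+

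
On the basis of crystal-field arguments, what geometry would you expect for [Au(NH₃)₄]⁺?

tetrahedral

Summing ligand charges against the +1 overall charge gives an oxidation state of +1 for gold.
Gold is a group-11 element; Au(I) is therefore d¹⁰.
Coordination number: 4.
A d¹⁰ ion has no crystal-field stabilisation preference between square planar and tetrahedral, so four ligands adopt the sterically favoured tetrahedral geometry.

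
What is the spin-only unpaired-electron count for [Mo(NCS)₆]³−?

3

Summing ligand charges against the −3 overall charge gives an oxidation state of +3 for molybdenum.
Molybdenum is a group-6 element; Mo(III) is therefore d³.
In an octahedral field the d³ configuration is t₂g³e_g⁰ (only one arrangement possible), giving 3 unpaired electrons.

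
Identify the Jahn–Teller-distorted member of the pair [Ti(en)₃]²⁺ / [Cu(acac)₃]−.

[Cu(acac)₃]−

[Ti(en)₃]²⁺: Ethylenediamine is neutral; balancing the +2 overall charge requires Ti(II). Titanium is a group-4 element; Ti(II) is therefore d². The d² configuration leaves the e_g set evenly filled (or empty) — no strong Jahn–Teller driving force.
[Cu(acac)₃]−: Each acetylacetonate is −1; balancing the −1 overall charge requires Cu(II). Cu sits in group 11, so the d-electron count is 11 − 2 = 9. The t₂g⁶e_g³ configuration has an unevenly filled e_g set; the Jahn–Teller theorem predicts a tetragonal distortion (typically axial elongation) to lift the degeneracy.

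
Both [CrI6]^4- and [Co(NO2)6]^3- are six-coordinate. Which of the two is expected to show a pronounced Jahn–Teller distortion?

[CrI6]^4-: Ligand charges: each iodide is −1. With an overall charge of −4 the chromium centre must be in the +2 oxidation state. Group 6 minus oxidation state 2 gives a d⁴ configuration. Iodide is a weak-field ligand for a first-row metal, so the complex is high-spin. The t₂g³e_g¹ (high-spin) configuration has an unevenly filled e_g set; the Jahn–Teller theorem predicts a tetragonal distortion (typically axial elongation) to lift the degeneracy.
[Co(NO2)6]^3-: Summing ligand charges against the −3 overall charge gives an oxidation state of +3 for cobalt. Co sits in group 9, so the d-electron count is 9 − 3 = 6. Co(III) has an exceptionally large octahedral splitting and is low-spin with essentially every ligand except fluoride. The d⁶ configuration leaves the e_g set evenly filled (or empty) — no strong Jahn–Teller driving force.

[CrI6]^4-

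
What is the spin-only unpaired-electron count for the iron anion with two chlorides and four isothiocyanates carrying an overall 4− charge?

Summing ligand charges against the −4 overall charge gives an oxidation state of +2 for iron.
Group 8 minus oxidation state 2 gives a d⁶ configuration.
The spin state decides the count: Chloride and isothiocyanate are weak-field ligands for a first-row metal, so the complex is high-spin.
An octahedral high-spin d⁶ ion is t₂g⁴e_g², giving 4 unpaired electrons.

4 unpaired electrons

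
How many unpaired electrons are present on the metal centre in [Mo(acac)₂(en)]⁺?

3 unpaired electrons

Each acetylacetonate is −1; ethylenediamine is neutral; balancing the +1 overall charge requires Mo(III).
Group 6 minus oxidation state 3 gives a d³ configuration.
Counting donor atoms: 2×acetylacetonate (bidentate) → 4 donors; 1×ethylenediamine (bidentate) → 2 donors. Coordination number = 6.
In an octahedral field the d³ configuration is t₂g³e_g⁰ (only one arrangement possible), giving 3 unpaired electrons.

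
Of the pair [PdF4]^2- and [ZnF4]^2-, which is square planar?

For [PdF4]^2-: Each fluoride is −1; balancing the −2 overall charge requires Pd(II). Palladium is a group-10 element; Pd(II) is therefore d⁸. A 4d d⁸ ion has a large crystal-field splitting; square planar leaves the high-energy d_{x²−y²} orbital empty and maximises CFSE. → square planar.
For [ZnF4]^2-: Summing ligand charges against the −2 overall charge gives an oxidation state of +2 for zinc. Group 12 minus oxidation state 2 gives a d¹⁰ configuration. A d¹⁰ ion has no crystal-field stabilisation preference between square planar and tetrahedral, so four ligands adopt the sterically favoured tetrahedral geometry. → tetrahedral.

[PdF4]^2-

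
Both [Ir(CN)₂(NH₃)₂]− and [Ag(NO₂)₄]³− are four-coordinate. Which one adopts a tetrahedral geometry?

For [Ir(CN)₂(NH₃)₂]−: Each cyanide is −1; ammonia is neutral; balancing the −1 overall charge requires Ir(I). Iridium is a group-9 element; Ir(I) is therefore d⁸. A 5d d⁸ ion has a large crystal-field splitting; square planar leaves the high-energy d_{x²−y²} orbital empty and maximises CFSE. → square planar.
For [Ag(NO₂)₄]³−: Summing ligand charges against the −3 overall charge gives an oxidation state of +1 for silver. Silver is a group-11 element; Ag(I) is therefore d¹⁰. A d¹⁰ ion has no crystal-field stabilisation preference between square planar and tetrahedral, so four ligands adopt the sterically favoured tetrahedral geometry. → tetrahedral.

[Ag(NO₂)₄]³−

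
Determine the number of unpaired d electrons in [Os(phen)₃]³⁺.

1

Summing ligand charges against the +3 overall charge gives an oxidation state of +3 for osmium.
Group 8 minus oxidation state 3 gives a d⁵ configuration.
Counting donor atoms: 3×1,10-phenanthroline (bidentate) → 6 donors. Coordination number = 6.
The spin state decides the count: a 5d ion has a large Δₒ and is invariably low-spin.
An octahedral low-spin d⁵ ion is t₂g⁵e_g⁰, giving 1 unpaired electron.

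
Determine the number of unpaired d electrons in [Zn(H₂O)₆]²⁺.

0 unpaired electrons

Summing ligand charges against the +2 overall charge gives an oxidation state of +2 for zinc.
Zinc is a group-12 element; Zn(II) is therefore d¹⁰.
In an octahedral field the d¹⁰ configuration is t₂g⁶e_g⁴, giving 0 unpaired electrons.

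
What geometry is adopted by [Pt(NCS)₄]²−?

Ligand charges: each isothiocyanate is −1. With an overall charge of −2 the platinum centre must be in the +2 oxidation state.
Platinum is a group-10 element; Pt(II) is therefore d⁸.
With 4 monodentate ligands the coordination number is 4.
A 5d d⁸ ion has a large crystal-field splitting; square planar leaves the high-energy d_{x²−y²} orbital empty and maximises CFSE.

square planar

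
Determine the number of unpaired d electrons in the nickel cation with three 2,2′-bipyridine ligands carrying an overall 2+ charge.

2,2′-bipyridine is neutral; balancing the +2 overall charge requires Ni(II).
Group 10 minus oxidation state 2 gives a d⁸ configuration.
Counting donor atoms: 3×2,2′-bipyridine (bidentate) → 6 donors. Coordination number = 6.
In an octahedral field the d⁸ configuration is t₂g⁶e_g² (only one arrangement possible), giving 2 unpaired electrons.

2 unpaired electrons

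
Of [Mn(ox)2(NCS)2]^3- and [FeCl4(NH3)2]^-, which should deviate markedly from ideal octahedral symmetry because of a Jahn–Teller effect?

[Mn(ox)2(NCS)2]^3-: Ligand charges: each oxalate is −2; each isothiocyanate is −1. With an overall charge of −3 the manganese centre must be in the +3 oxidation state. Manganese is a group-7 element; Mn(III) is therefore d⁴. Isothiocyanate and oxalate are weak-field ligands for a first-row metal, so the complex is high-spin. The t₂g³e_g¹ (high-spin) configuration has an unevenly filled e_g set; the Jahn–Teller theorem predicts a tetragonal distortion (typically axial elongation) to lift the degeneracy.
[FeCl4(NH3)2]^-: Each chloride is −1; ammonia is neutral; balancing the −1 overall charge requires Fe(III). Group 8 minus oxidation state 3 gives a d⁵ configuration. Chloride is a weak-field ligand for a first-row metal, so the complex is high-spin. The d⁵ configuration leaves the e_g set evenly filled (or empty) — no strong Jahn–Teller driving force.

[Mn(ox)2(NCS)2]^3-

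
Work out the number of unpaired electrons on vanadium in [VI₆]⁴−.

3 unpaired electrons

Each iodide is −1; balancing the −4 overall charge requires V(II).
V sits in group 5, so the d-electron count is 5 − 2 = 3.
In an octahedral field the d³ configuration is t₂g³e_g⁰ (only one arrangement possible), giving 3 unpaired electrons.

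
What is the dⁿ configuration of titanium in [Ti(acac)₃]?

d1

Ligand charges: each acetylacetonate is −1. With an overall charge of 0 the titanium centre must be in the +3 oxidation state.
Group 4 minus oxidation state 3 gives a d¹ configuration.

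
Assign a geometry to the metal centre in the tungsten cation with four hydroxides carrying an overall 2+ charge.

Summing ligand charges against the +2 overall charge gives an oxidation state of +6 for tungsten.
Tungsten is a group-6 element; W(VI) is therefore d⁰.
Coordination number: 4.
A d⁰ ion has no crystal-field stabilisation preference between square planar and tetrahedral, so four ligands adopt the sterically favoured tetrahedral geometry.

tetrahedral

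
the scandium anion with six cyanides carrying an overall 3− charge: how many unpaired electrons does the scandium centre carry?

0

Each cyanide is −1; balancing the −3 overall charge requires Sc(III).
Sc sits in group 3, so the d-electron count is 3 − 3 = 0.
In an octahedral field the d⁰ configuration is t₂g⁰e_g⁰, giving 0 unpaired electrons.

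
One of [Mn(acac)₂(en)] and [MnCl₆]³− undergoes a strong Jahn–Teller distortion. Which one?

[Mn(acac)₂(en)]: Each acetylacetonate is −1; ethylenediamine is neutral; balancing the 0 overall charge requires Mn(II). Group 7 minus oxidation state 2 gives a d⁵ configuration. Acetylacetonate is a weak-field ligand for a first-row metal, so the complex is high-spin. The d⁵ configuration leaves the e_g set evenly filled (or empty) — no strong Jahn–Teller driving force.
[MnCl₆]³−: Summing ligand charges against the −3 overall charge gives an oxidation state of +3 for manganese. Group 7 minus oxidation state 3 gives a d⁴ configuration. Chloride is a weak-field ligand for a first-row metal, so the complex is high-spin. The t₂g³e_g¹ (high-spin) configuration has an unevenly filled e_g set; the Jahn–Teller theorem predicts a tetragonal distortion (typically axial elongation) to lift the degeneracy.

[MnCl₆]³−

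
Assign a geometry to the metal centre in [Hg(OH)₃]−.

trigonal planar

Summing ligand charges against the −1 overall charge gives an oxidation state of +2 for mercury.
Mercury is a group-12 element; Hg(II) is therefore d¹⁰.
Coordination number: 3.
Three ligands around a d¹⁰ centre minimise repulsion in a trigonal-planar arrangement.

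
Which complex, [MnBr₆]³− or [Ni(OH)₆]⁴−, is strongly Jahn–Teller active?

[MnBr₆]³−

[MnBr₆]³−: Ligand charges: each bromide is −1. With an overall charge of −3 the manganese centre must be in the +3 oxidation state. Manganese is a group-7 element; Mn(III) is therefore d⁴. Bromide is a weak-field ligand for a first-row metal, so the complex is high-spin. The t₂g³e_g¹ (high-spin) configuration has an unevenly filled e_g set; the Jahn–Teller theorem predicts a tetragonal distortion (typically axial elongation) to lift the degeneracy.
[Ni(OH)₆]⁴−: Ligand charges: each hydroxide is −1. With an overall charge of −4 the nickel centre must be in the +2 oxidation state. Group 10 minus oxidation state 2 gives a d⁸ configuration. The d⁸ configuration leaves the e_g set evenly filled (or empty) — no strong Jahn–Teller driving force.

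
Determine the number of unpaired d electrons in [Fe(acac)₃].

5 unpaired electrons

Ligand charges: each acetylacetonate is −1. With an overall charge of 0 the iron centre must be in the +3 oxidation state.
Group 8 minus oxidation state 3 gives a d⁵ configuration.
Counting donor atoms: 3×acetylacetonate (bidentate) → 6 donors. Coordination number = 6.
The spin state decides the count: Acetylacetonate is a weak-field ligand for a first-row metal, so the complex is high-spin.
An octahedral high-spin d⁵ ion is t₂g³e_g², giving 5 unpaired electrons.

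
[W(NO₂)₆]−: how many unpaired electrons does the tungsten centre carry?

Ligand charges: each nitro (N-bound nitrite) is −1. With an overall charge of −1 the tungsten centre must be in the +5 oxidation state.
Group 6 minus oxidation state 5 gives a d¹ configuration.
In an octahedral field the d¹ configuration is t₂g¹e_g⁰ (only one arrangement possible), giving 1 unpaired electron.

1 unpaired electron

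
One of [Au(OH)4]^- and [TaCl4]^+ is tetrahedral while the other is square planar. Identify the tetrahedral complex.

For [Au(OH)4]^-: Summing ligand charges against the −1 overall charge gives an oxidation state of +3 for gold. Au sits in group 11, so the d-electron count is 11 − 3 = 8. A 5d d⁸ ion has a large crystal-field splitting; square planar leaves the high-energy d_{x²−y²} orbital empty and maximises CFSE. → square planar.
For [TaCl4]^+: Summing ligand charges against the +1 overall charge gives an oxidation state of +5 for tantalum. Group 5 minus oxidation state 5 gives a d⁰ configuration. A d⁰ ion has no crystal-field stabilisation preference between square planar and tetrahedral, so four ligands adopt the sterically favoured tetrahedral geometry. → tetrahedral.

[TaCl4]^+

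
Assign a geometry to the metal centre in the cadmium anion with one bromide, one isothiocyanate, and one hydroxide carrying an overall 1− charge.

trigonal planar

Each bromide is −1; each isothiocyanate is −1; each hydroxide is −1; balancing the −1 overall charge requires Cd(II).
Group 12 minus oxidation state 2 gives a d¹⁰ configuration.
Coordination number: 3.
Three ligands around a d¹⁰ centre minimise repulsion in a trigonal-planar arrangement.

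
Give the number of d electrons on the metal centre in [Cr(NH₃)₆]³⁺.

Ammonia is neutral; balancing the +3 overall charge requires Cr(III).
Chromium is a group-6 element; Cr(III) is therefore d³.

d3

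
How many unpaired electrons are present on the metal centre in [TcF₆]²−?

Summing ligand charges against the −2 overall charge gives an oxidation state of +4 for technetium.
Technetium is a group-7 element; Tc(IV) is therefore d³.
In an octahedral field the d³ configuration is t₂g³e_g⁰ (only one arrangement possible), giving 3 unpaired electrons.

3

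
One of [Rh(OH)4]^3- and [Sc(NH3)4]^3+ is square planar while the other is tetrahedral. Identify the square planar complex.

For [Rh(OH)4]^3-: Ligand charges: each hydroxide is −1. With an overall charge of −3 the rhodium centre must be in the +1 oxidation state. Group 9 minus oxidation state 1 gives a d⁸ configuration. A 4d d⁸ ion has a large crystal-field splitting; square planar leaves the high-energy d_{x²−y²} orbital empty and maximises CFSE. → square planar.
For [Sc(NH3)4]^3+: Ammonia is neutral; balancing the +3 overall charge requires Sc(III). Sc sits in group 3, so the d-electron count is 3 − 3 = 0. A d⁰ ion has no crystal-field stabilisation preference between square planar and tetrahedral, so four ligands adopt the sterically favoured tetrahedral geometry. → tetrahedral.

[Rh(OH)4]^3-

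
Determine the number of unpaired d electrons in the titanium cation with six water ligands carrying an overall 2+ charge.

2 unpaired electrons

Ligand charges: water is neutral. With an overall charge of +2 the titanium centre must be in the +2 oxidation state.
Ti sits in group 4, so the d-electron count is 4 − 2 = 2.
In an octahedral field the d² configuration is t₂g²e_g⁰ (only one arrangement possible), giving 2 unpaired electrons.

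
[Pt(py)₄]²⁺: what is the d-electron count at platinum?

Ligand charges: pyridine is neutral. With an overall charge of +2 the platinum centre must be in the +2 oxidation state.
Group 10 minus oxidation state 2 gives a d⁸ configuration.

d⁸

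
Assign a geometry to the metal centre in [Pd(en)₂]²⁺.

square planar

Summing ligand charges against the +2 overall charge gives an oxidation state of +2 for palladium.
Palladium is a group-10 element; Pd(II) is therefore d⁸.
Counting donor atoms: 2×ethylenediamine (bidentate) → 4 donors. Coordination number = 4.
A 4d d⁸ ion has a large crystal-field splitting; square planar leaves the high-energy d_{x²−y²} orbital empty and maximises CFSE.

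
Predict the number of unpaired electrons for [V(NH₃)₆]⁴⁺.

1 unpaired electron

Summing ligand charges against the +4 overall charge gives an oxidation state of +4 for vanadium.
V sits in group 5, so the d-electron count is 5 − 4 = 1.
In an octahedral field the d¹ configuration is t₂g¹e_g⁰ (only one arrangement possible), giving 1 unpaired electron.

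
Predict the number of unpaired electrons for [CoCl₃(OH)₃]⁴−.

3

Each chloride is −1; each hydroxide is −1; balancing the −4 overall charge requires Co(II).
Cobalt is a group-9 element; Co(II) is therefore d⁷.
The spin state decides the count: Chloride and hydroxide are weak-field ligands for a first-row metal, so the complex is high-spin.
An octahedral high-spin d⁷ ion is t₂g⁵e_g², giving 3 unpaired electrons.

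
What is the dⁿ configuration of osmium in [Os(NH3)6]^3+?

Ammonia is neutral; balancing the +3 overall charge requires Os(III).
Os sits in group 8, so the d-electron count is 8 − 3 = 5.

d5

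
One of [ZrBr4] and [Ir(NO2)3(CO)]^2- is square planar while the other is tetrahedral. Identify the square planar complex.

[Ir(NO2)3(CO)]^2-

For [ZrBr4]: Ligand charges: each bromide is −1. With an overall charge of 0 the zirconium centre must be in the +4 oxidation state. Zr sits in group 4, so the d-electron count is 4 − 4 = 0. A d⁰ ion has no crystal-field stabilisation preference between square planar and tetrahedral, so four ligands adopt the sterically favoured tetrahedral geometry. → tetrahedral.
For [Ir(NO2)3(CO)]^2-: Summing ligand charges against the −2 overall charge gives an oxidation state of +1 for iridium. Iridium is a group-9 element; Ir(I) is therefore d⁸. A 5d d⁸ ion has a large crystal-field splitting; square planar leaves the high-energy d_{x²−y²} orbital empty and maximises CFSE. → square planar.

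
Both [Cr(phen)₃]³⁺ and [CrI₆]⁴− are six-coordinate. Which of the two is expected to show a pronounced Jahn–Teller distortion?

[Cr(phen)₃]³⁺: 1,10-phenanthroline is neutral; balancing the +3 overall charge requires Cr(III). Group 6 minus oxidation state 3 gives a d³ configuration. The d³ configuration leaves the e_g set evenly filled (or empty) — no strong Jahn–Teller driving force.
[CrI₆]⁴−: Summing ligand charges against the −4 overall charge gives an oxidation state of +2 for chromium. Cr sits in group 6, so the d-electron count is 6 − 2 = 4. Iodide is a weak-field ligand for a first-row metal, so the complex is high-spin. The t₂g³e_g¹ (high-spin) configuration has an unevenly filled e_g set; the Jahn–Teller theorem predicts a tetragonal distortion (typically axial elongation) to lift the degeneracy.

[CrI₆]⁴−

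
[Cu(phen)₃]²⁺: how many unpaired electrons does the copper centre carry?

1

Summing ligand charges against the +2 overall charge gives an oxidation state of +2 for copper.
Copper is a group-11 element; Cu(II) is therefore d⁹.
Counting donor atoms: 3×1,10-phenanthroline (bidentate) → 6 donors. Coordination number = 6.
In an octahedral field the d⁹ configuration is t₂g⁶e_g³ (only one arrangement possible), giving 1 unpaired electron.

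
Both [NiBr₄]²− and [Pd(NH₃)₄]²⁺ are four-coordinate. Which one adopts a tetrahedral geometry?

[NiBr₄]²−

For [NiBr₄]²−: Summing ligand charges against the −2 overall charge gives an oxidation state of +2 for nickel. Nickel is a group-10 element; Ni(II) is therefore d⁸. Bromide is a weak-field ligand. With weak-field ligands the CFSE gain from square planar is small, so a 3d d⁸ ion takes the sterically preferred tetrahedral geometry. → tetrahedral.
For [Pd(NH₃)₄]²⁺: Ammonia is neutral; balancing the +2 overall charge requires Pd(II). Palladium is a group-10 element; Pd(II) is therefore d⁸. A 4d d⁸ ion has a large crystal-field splitting; square planar leaves the high-energy d_{x²−y²} orbital empty and maximises CFSE. → square planar.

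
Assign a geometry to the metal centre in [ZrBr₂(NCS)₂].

tetrahedral

Ligand charges: each bromide is −1; each isothiocyanate is −1. With an overall charge of 0 the zirconium centre must be in the +4 oxidation state.
Zr sits in group 4, so the d-electron count is 4 − 4 = 0.
With 4 monodentate ligands the coordination number is 4.
A d⁰ ion has no crystal-field stabilisation preference between square planar and tetrahedral, so four ligands adopt the sterically favoured tetrahedral geometry.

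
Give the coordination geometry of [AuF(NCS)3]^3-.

Ligand charges: each fluoride is −1; each isothiocyanate is −1. With an overall charge of −3 the gold centre must be in the +1 oxidation state.
Gold is a group-11 element; Au(I) is therefore d¹⁰.
Coordination number: 4.
A d¹⁰ ion has no crystal-field stabilisation preference between square planar and tetrahedral, so four ligands adopt the sterically favoured tetrahedral geometry.

tetrahedral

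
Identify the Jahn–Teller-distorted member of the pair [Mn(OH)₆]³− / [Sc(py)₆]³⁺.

[Mn(OH)₆]³−

[Mn(OH)₆]³−: Each hydroxide is −1; balancing the −3 overall charge requires Mn(III). Manganese is a group-7 element; Mn(III) is therefore d⁴. Hydroxide is a weak-field ligand for a first-row metal, so the complex is high-spin. The t₂g³e_g¹ (high-spin) configuration has an unevenly filled e_g set; the Jahn–Teller theorem predicts a tetragonal distortion (typically axial elongation) to lift the degeneracy.
[Sc(py)₆]³⁺: Summing ligand charges against the +3 overall charge gives an oxidation state of +3 for scandium. Scandium is a group-3 element; Sc(III) is therefore d⁰. The d⁰ configuration leaves the e_g set evenly filled (or empty) — no strong Jahn–Teller driving force.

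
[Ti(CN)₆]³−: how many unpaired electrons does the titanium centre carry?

Summing ligand charges against the −3 overall charge gives an oxidation state of +3 for titanium.
Ti sits in group 4, so the d-electron count is 4 − 3 = 1.
In an octahedral field the d¹ configuration is t₂g¹e_g⁰ (only one arrangement possible), giving 1 unpaired electron.

1 unpaired electron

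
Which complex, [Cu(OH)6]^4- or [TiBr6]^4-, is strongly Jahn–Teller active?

[Cu(OH)6]^4-: Each hydroxide is −1; balancing the −4 overall charge requires Cu(II). Copper is a group-11 element; Cu(II) is therefore d⁹. The t₂g⁶e_g³ configuration has an unevenly filled e_g set; the Jahn–Teller theorem predicts a tetragonal distortion (typically axial elongation) to lift the degeneracy.
[TiBr6]^4-: Ligand charges: each bromide is −1. With an overall charge of −4 the titanium centre must be in the +2 oxidation state. Ti sits in group 4, so the d-electron count is 4 − 2 = 2. The d² configuration leaves the e_g set evenly filled (or empty) — no strong Jahn–Teller driving force.

[Cu(OH)6]^4-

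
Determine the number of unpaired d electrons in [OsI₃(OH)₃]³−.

Ligand charges: each iodide is −1; each hydroxide is −1. With an overall charge of −3 the osmium centre must be in the +3 oxidation state.
Os sits in group 8, so the d-electron count is 8 − 3 = 5.
The spin state decides the count: a 5d ion has a large Δₒ and is invariably low-spin.
An octahedral low-spin d⁵ ion is t₂g⁵e_g⁰, giving 1 unpaired electron.

1 unpaired electron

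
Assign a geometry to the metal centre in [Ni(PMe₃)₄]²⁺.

square planar

Summing ligand charges against the +2 overall charge gives an oxidation state of +2 for nickel.
Group 10 minus oxidation state 2 gives a d⁸ configuration.
With 4 monodentate ligands the coordination number is 4.
Trimethylphosphine is a strong-field ligand (high in the spectrochemical series).
A 3d d⁸ ion with strong-field ligands gains enough CFSE to favour square planar over tetrahedral.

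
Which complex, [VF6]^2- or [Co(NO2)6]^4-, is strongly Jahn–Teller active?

[Co(NO2)6]^4-

[VF6]^2-: Each fluoride is −1; balancing the −2 overall charge requires V(IV). V sits in group 5, so the d-electron count is 5 − 4 = 1. The d¹ configuration leaves the e_g set evenly filled (or empty) — no strong Jahn–Teller driving force.
[Co(NO2)6]^4-: Ligand charges: each nitro (N-bound nitrite) is −1. With an overall charge of −4 the cobalt centre must be in the +2 oxidation state. Cobalt is a group-9 element; Co(II) is therefore d⁷. Nitro (N-bound nitrite) is a strong-field ligand (high in the spectrochemical series) for a first-row metal, so the complex is low-spin. The t₂g⁶e_g¹ (low-spin) configuration has an unevenly filled e_g set; the Jahn–Teller theorem predicts a tetragonal distortion (typically axial elongation) to lift the degeneracy.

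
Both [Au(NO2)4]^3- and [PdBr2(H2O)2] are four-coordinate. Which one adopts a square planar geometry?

For [Au(NO2)4]^3-: Each nitro (N-bound nitrite) is −1; balancing the −3 overall charge requires Au(I). Gold is a group-11 element; Au(I) is therefore d¹⁰. A d¹⁰ ion has no crystal-field stabilisation preference between square planar and tetrahedral, so four ligands adopt the sterically favoured tetrahedral geometry. → tetrahedral.
For [PdBr2(H2O)2]: Summing ligand charges against the 0 overall charge gives an oxidation state of +2 for palladium. Pd sits in group 10, so the d-electron count is 10 − 2 = 8. A 4d d⁸ ion has a large crystal-field splitting; square planar leaves the high-energy d_{x²−y²} orbital empty and maximises CFSE. → square planar.

[PdBr2(H2O)2]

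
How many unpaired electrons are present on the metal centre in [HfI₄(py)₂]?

Summing ligand charges against the 0 overall charge gives an oxidation state of +4 for hafnium.
Hafnium is a group-4 element; Hf(IV) is therefore d⁰.
In an octahedral field the d⁰ configuration is t₂g⁰e_g⁰, giving 0 unpaired electrons.

0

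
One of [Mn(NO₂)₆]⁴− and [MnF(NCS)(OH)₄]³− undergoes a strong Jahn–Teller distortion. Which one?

[MnF(NCS)(OH)₄]³−

[Mn(NO₂)₆]⁴−: Each nitro (N-bound nitrite) is −1; balancing the −4 overall charge requires Mn(II). Mn sits in group 7, so the d-electron count is 7 − 2 = 5. Nitro (N-bound nitrite) is a strong-field ligand (high in the spectrochemical series) for a first-row metal, so the complex is low-spin. The d⁵ configuration leaves the e_g set evenly filled (or empty) — no strong Jahn–Teller driving force.
[MnF(NCS)(OH)₄]³−: Summing ligand charges against the −3 overall charge gives an oxidation state of +3 for manganese. Group 7 minus oxidation state 3 gives a d⁴ configuration. Fluoride, hydroxide, and isothiocyanate are weak-field ligands for a first-row metal, so the complex is high-spin. The t₂g³e_g¹ (high-spin) configuration has an unevenly filled e_g set; the Jahn–Teller theorem predicts a tetragonal distortion (typically axial elongation) to lift the degeneracy.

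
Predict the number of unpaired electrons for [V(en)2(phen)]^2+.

3 unpaired electrons

Ligand charges: ethylenediamine is neutral; 1,10-phenanthroline is neutral. With an overall charge of +2 the vanadium centre must be in the +2 oxidation state.
Group 5 minus oxidation state 2 gives a d³ configuration.
Counting donor atoms: 2×ethylenediamine (bidentate) → 4 donors; 1×1,10-phenanthroline (bidentate) → 2 donors. Coordination number = 6.
In an octahedral field the d³ configuration is t₂g³e_g⁰ (only one arrangement possible), giving 3 unpaired electrons.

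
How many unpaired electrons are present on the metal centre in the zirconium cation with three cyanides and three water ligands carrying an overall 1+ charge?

Each cyanide is −1; water is neutral; balancing the +1 overall charge requires Zr(IV).
Zirconium is a group-4 element; Zr(IV) is therefore d⁰.
In an octahedral field the d⁰ configuration is t₂g⁰e_g⁰, giving 0 unpaired electrons.

0 unpaired electrons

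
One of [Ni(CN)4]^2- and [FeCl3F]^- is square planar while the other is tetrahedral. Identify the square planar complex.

[Ni(CN)4]^2-

For [Ni(CN)4]^2-: Each cyanide is −1; balancing the −2 overall charge requires Ni(II). Nickel is a group-10 element; Ni(II) is therefore d⁸. Cyanide is a strong-field ligand (high in the spectrochemical series). A 3d d⁸ ion with strong-field ligands gains enough CFSE to favour square planar over tetrahedral. → square planar.
For [FeCl3F]^-: Ligand charges: each chloride is −1; each fluoride is −1. With an overall charge of −1 the iron centre must be in the +3 oxidation state. Fe sits in group 8, so the d-electron count is 8 − 3 = 5. A high-spin d⁵ ion has zero CFSE in either geometry, so four ligands adopt the sterically favoured tetrahedral geometry. → tetrahedral.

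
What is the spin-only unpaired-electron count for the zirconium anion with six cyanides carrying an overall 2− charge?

0 unpaired electrons

Ligand charges: each cyanide is −1. With an overall charge of −2 the zirconium centre must be in the +4 oxidation state.
Group 4 minus oxidation state 4 gives a d⁰ configuration.
In an octahedral field the d⁰ configuration is t₂g⁰e_g⁰, giving 0 unpaired electrons.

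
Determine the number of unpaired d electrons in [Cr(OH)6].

Summing ligand charges against the 0 overall charge gives an oxidation state of +6 for chromium.
Chromium is a group-6 element; Cr(VI) is therefore d⁰.
In an octahedral field the d⁰ configuration is t₂g⁰e_g⁰, giving 0 unpaired electrons.

0 unpaired electrons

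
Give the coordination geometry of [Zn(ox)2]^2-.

Each oxalate is −2; balancing the −2 overall charge requires Zn(II).
Zn sits in group 12, so the d-electron count is 12 − 2 = 10.
Counting donor atoms: 2×oxalate (bidentate) → 4 donors. Coordination number = 4.
A d¹⁰ ion has no crystal-field stabilisation preference between square planar and tetrahedral, so four ligands adopt the sterically favoured tetrahedral geometry.

tetrahedral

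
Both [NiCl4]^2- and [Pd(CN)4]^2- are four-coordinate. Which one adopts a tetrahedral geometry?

[NiCl4]^2-

For [NiCl4]^2-: Summing ligand charges against the −2 overall charge gives an oxidation state of +2 for nickel. Ni sits in group 10, so the d-electron count is 10 − 2 = 8. Chloride is a weak-field ligand. With weak-field ligands the CFSE gain from square planar is small, so a 3d d⁸ ion takes the sterically preferred tetrahedral geometry. → tetrahedral.
For [Pd(CN)4]^2-: Ligand charges: each cyanide is −1. With an overall charge of −2 the palladium centre must be in the +2 oxidation state. Palladium is a group-10 element; Pd(II) is therefore d⁸. A 4d d⁸ ion has a large crystal-field splitting; square planar leaves the high-energy d_{x²−y²} orbital empty and maximises CFSE. → square planar.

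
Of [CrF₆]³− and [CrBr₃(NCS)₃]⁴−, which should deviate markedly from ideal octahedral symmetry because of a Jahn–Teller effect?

[CrF₆]³−: Summing ligand charges against the −3 overall charge gives an oxidation state of +3 for chromium. Cr sits in group 6, so the d-electron count is 6 − 3 = 3. The d³ configuration leaves the e_g set evenly filled (or empty) — no strong Jahn–Teller driving force.
[CrBr₃(NCS)₃]⁴−: Summing ligand charges against the −4 overall charge gives an oxidation state of +2 for chromium. Cr sits in group 6, so the d-electron count is 6 − 2 = 4. Bromide and isothiocyanate are weak-field ligands for a first-row metal, so the complex is high-spin. The t₂g³e_g¹ (high-spin) configuration has an unevenly filled e_g set; the Jahn–Teller theorem predicts a tetragonal distortion (typically axial elongation) to lift the degeneracy.

[CrBr₃(NCS)₃]⁴−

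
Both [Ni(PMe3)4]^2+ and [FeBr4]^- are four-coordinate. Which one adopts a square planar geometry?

[Ni(PMe3)4]^2+

For [Ni(PMe3)4]^2+: Trimethylphosphine is neutral; balancing the +2 overall charge requires Ni(II). Nickel is a group-10 element; Ni(II) is therefore d⁸. Trimethylphosphine is a strong-field ligand (high in the spectrochemical series). A 3d d⁸ ion with strong-field ligands gains enough CFSE to favour square planar over tetrahedral. → square planar.
For [FeBr4]^-: Each bromide is −1; balancing the −1 overall charge requires Fe(III). Group 8 minus oxidation state 3 gives a d⁵ configuration. A high-spin d⁵ ion has zero CFSE in either geometry, so four ligands adopt the sterically favoured tetrahedral geometry. → tetrahedral.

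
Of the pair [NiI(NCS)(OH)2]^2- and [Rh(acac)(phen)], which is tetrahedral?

[NiI(NCS)(OH)2]^2-

For [NiI(NCS)(OH)2]^2-: Each iodide is −1; each isothiocyanate is −1; each hydroxide is −1; balancing the −2 overall charge requires Ni(II). Ni sits in group 10, so the d-electron count is 10 − 2 = 8. Hydroxide, iodide, and isothiocyanate are weak-field ligands. With weak-field ligands the CFSE gain from square planar is small, so a 3d d⁸ ion takes the sterically preferred tetrahedral geometry. → tetrahedral.
For [Rh(acac)(phen)]: Summing ligand charges against the 0 overall charge gives an oxidation state of +1 for rhodium. Rh sits in group 9, so the d-electron count is 9 − 1 = 8. A 4d d⁸ ion has a large crystal-field splitting; square planar leaves the high-energy d_{x²−y²} orbital empty and maximises CFSE. → square planar.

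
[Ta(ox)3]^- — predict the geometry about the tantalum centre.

Each oxalate is −2; balancing the −1 overall charge requires Ta(V).
Ta sits in group 5, so the d-electron count is 5 − 5 = 0.
Counting donor atoms: 3×oxalate (bidentate) → 6 donors. Coordination number = 6.
Six donors around a single metal centre give an octahedral coordination sphere.

octahedral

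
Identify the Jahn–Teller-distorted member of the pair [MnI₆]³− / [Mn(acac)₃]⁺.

[MnI₆]³−

[MnI₆]³−: Each iodide is −1; balancing the −3 overall charge requires Mn(III). Group 7 minus oxidation state 3 gives a d⁴ configuration. Iodide is a weak-field ligand for a first-row metal, so the complex is high-spin. The t₂g³e_g¹ (high-spin) configuration has an unevenly filled e_g set; the Jahn–Teller theorem predicts a tetragonal distortion (typically axial elongation) to lift the degeneracy.
[Mn(acac)₃]⁺: Summing ligand charges against the +1 overall charge gives an oxidation state of +4 for manganese. Mn sits in group 7, so the d-electron count is 7 − 4 = 3. The d³ configuration leaves the e_g set evenly filled (or empty) — no strong Jahn–Teller driving force.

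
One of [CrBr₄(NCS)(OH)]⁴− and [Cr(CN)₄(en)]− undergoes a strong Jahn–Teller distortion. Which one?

[CrBr₄(NCS)(OH)]⁴−

[CrBr₄(NCS)(OH)]⁴−: Each bromide is −1; each isothiocyanate is −1; each hydroxide is −1; balancing the −4 overall charge requires Cr(II). Cr sits in group 6, so the d-electron count is 6 − 2 = 4. Bromide, hydroxide, and isothiocyanate are weak-field ligands for a first-row metal, so the complex is high-spin. The t₂g³e_g¹ (high-spin) configuration has an unevenly filled e_g set; the Jahn–Teller theorem predicts a tetragonal distortion (typically axial elongation) to lift the degeneracy.
[Cr(CN)₄(en)]−: Ligand charges: each cyanide is −1; ethylenediamine is neutral. With an overall charge of −1 the chromium centre must be in the +3 oxidation state. Cr sits in group 6, so the d-electron count is 6 − 3 = 3. The d³ configuration leaves the e_g set evenly filled (or empty) — no strong Jahn–Teller driving force.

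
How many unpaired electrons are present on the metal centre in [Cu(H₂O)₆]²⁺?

Summing ligand charges against the +2 overall charge gives an oxidation state of +2 for copper.
Cu sits in group 11, so the d-electron count is 11 − 2 = 9.
In an octahedral field the d⁹ configuration is t₂g⁶e_g³ (only one arrangement possible), giving 1 unpaired electron.

1 unpaired electron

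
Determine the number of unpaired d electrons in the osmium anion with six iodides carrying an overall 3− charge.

Ligand charges: each iodide is −1. With an overall charge of −3 the osmium centre must be in the +3 oxidation state.
Os sits in group 8, so the d-electron count is 8 − 3 = 5.
The spin state decides the count: a 5d ion has a large Δₒ and is invariably low-spin.
An octahedral low-spin d⁵ ion is t₂g⁵e_g⁰, giving 1 unpaired electron.

1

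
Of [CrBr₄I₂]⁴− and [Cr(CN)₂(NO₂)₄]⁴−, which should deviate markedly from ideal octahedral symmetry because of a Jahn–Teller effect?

[CrBr₄I₂]⁴−: Each bromide is −1; each iodide is −1; balancing the −4 overall charge requires Cr(II). Group 6 minus oxidation state 2 gives a d⁴ configuration. Bromide and iodide are weak-field ligands for a first-row metal, so the complex is high-spin. The t₂g³e_g¹ (high-spin) configuration has an unevenly filled e_g set; the Jahn–Teller theorem predicts a tetragonal distortion (typically axial elongation) to lift the degeneracy.
[Cr(CN)₂(NO₂)₄]⁴−: Each cyanide is −1; each nitro (N-bound nitrite) is −1; balancing the −4 overall charge requires Cr(II). Cr sits in group 6, so the d-electron count is 6 − 2 = 4. Cyanide and nitro (N-bound nitrite) are strong-field ligands (high in the spectrochemical series) for a first-row metal, so the complex is low-spin. The d⁴ configuration leaves the e_g set evenly filled (or empty) — no strong Jahn–Teller driving force.

[CrBr₄I₂]⁴−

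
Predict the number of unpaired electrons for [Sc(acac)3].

0

Each acetylacetonate is −1; balancing the 0 overall charge requires Sc(III).
Sc sits in group 3, so the d-electron count is 3 − 3 = 0.
Counting donor atoms: 3×acetylacetonate (bidentate) → 6 donors. Coordination number = 6.
In an octahedral field the d⁰ configuration is t₂g⁰e_g⁰, giving 0 unpaired electrons.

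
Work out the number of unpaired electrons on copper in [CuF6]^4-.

Each fluoride is −1; balancing the −4 overall charge requires Cu(II).
Cu sits in group 11, so the d-electron count is 11 − 2 = 9.
In an octahedral field the d⁹ configuration is t₂g⁶e_g³ (only one arrangement possible), giving 1 unpaired electron.

1 unpaired electron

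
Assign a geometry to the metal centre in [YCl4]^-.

tetrahedral

Each chloride is −1; balancing the −1 overall charge requires Y(III).
Group 3 minus oxidation state 3 gives a d⁰ configuration.
With 4 monodentate ligands the coordination number is 4.
A d⁰ ion has no crystal-field stabilisation preference between square planar and tetrahedral, so four ligands adopt the sterically favoured tetrahedral geometry.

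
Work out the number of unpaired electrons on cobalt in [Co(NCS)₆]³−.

Summing ligand charges against the −3 overall charge gives an oxidation state of +3 for cobalt.
Cobalt is a group-9 element; Co(III) is therefore d⁶.
The spin state decides the count: Co(III) has an exceptionally large octahedral splitting and is low-spin with essentially every ligand except fluoride.
An octahedral low-spin d⁶ ion is t₂g⁶e_g⁰, giving 0 unpaired electrons.

0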